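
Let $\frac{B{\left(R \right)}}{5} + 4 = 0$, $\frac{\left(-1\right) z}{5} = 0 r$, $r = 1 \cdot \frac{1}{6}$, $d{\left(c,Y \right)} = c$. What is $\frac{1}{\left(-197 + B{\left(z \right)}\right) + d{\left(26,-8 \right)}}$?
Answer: $- \frac{1}{191} \approx -0.0052356$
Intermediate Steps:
$r = \frac{1}{6}$ ($r = 1 \cdot \frac{1}{6} = \frac{1}{6} \approx 0.16667$)
$z = 0$ ($z = - 5 \cdot 0 \cdot \frac{1}{6} = \left(-5\right) 0 = 0$)
$B{\left(R \right)} = -20$ ($B{\left(R \right)} = -20 + 5 \cdot 0 = -20 + 0 = -20$)
$\frac{1}{\left(-197 + B{\left(z \right)}\right) + d{\left(26,-8 \right)}} = \frac{1}{\left(-197 - 20\right) + 26} = \frac{1}{-217 + 26} = \frac{1}{-191} = - \frac{1}{191}$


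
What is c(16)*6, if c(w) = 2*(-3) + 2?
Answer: -24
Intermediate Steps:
c(w) = -4 (c(w) = -6 + 2 = -4)
c(16)*6 = -4*6 = -24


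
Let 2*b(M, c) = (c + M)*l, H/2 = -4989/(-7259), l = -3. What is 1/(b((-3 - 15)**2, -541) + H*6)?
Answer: 14518/4845345 ≈ 0.0029963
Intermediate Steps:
H = 9978/7259 (H = 2*(-4989/(-7259)) = 2*(-4989*(-1/7259)) = 2*(4989/7259) = 9978/7259 ≈ 1.3746)
b(M, c) = -3*M/2 - 3*c/2 (b(M, c) = ((c + M)*(-3))/2 = ((M + c)*(-3))/2 = (-3*M - 3*c)/2 = -3*M/2 - 3*c/2)
1/(b((-3 - 15)**2, -541) + H*6) = 1/((-3*(-3 - 15)**2/2 - 3/2*(-541)) + (9978/7259)*6) = 1/((-3/2*(-18)**2 + 1623/2) + 59868/7259) = 1/((-3/2*324 + 1623/2) + 59868/7259) = 1/((-486 + 1623/2) + 59868/7259) = 1/(651/2 + 59868/7259) = 1/(4845345/14518) = 14518/4845345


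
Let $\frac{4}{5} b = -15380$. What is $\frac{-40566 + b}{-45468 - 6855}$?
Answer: $\frac{59791}{52323} \approx 1.1427$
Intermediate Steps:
$b = -19225$ ($b = \frac{5}{4} \left(-15380\right) = -19225$)
$\frac{-40566 + b}{-45468 - 6855} = \frac{-40566 - 19225}{-45468 - 6855} = - \frac{59791}{-52323} = \left(-59791\right) \left(- \frac{1}{52323}\right) = \frac{59791}{52323}$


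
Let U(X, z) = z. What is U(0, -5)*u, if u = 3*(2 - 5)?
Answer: 45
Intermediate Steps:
u = -9 (u = 3*(-3) = -9)
U(0, -5)*u = -5*(-9) = 45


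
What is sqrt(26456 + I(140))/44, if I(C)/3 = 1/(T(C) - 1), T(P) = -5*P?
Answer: 19*sqrt(36012473)/30844 ≈ 3.6967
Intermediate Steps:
I(C) = 3/(-1 - 5*C) (I(C) = 3/(-5*C - 1) = 3/(-1 - 5*C))
sqrt(26456 + I(140))/44 = sqrt(26456 - 3/(1 + 5*140))/44 = sqrt(26456 - 3/(1 + 700))*(1/44) = sqrt(26456 - 3/701)*(1/44) = sqrt(18545653/701)*(1/44) = (19*sqrt(36012473)/701)*(1/44) = 19*sqrt(36012473)/30844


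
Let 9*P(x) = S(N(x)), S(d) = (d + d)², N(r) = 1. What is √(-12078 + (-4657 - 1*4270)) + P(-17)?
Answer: 4/9 + I*√21005 ≈ 0.44444 + 144.93*I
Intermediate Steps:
S(d) = 4*d² (S(d) = (2*d)² = 4*d²)
P(x) = 4/9 (P(x) = (4*1²)/9 = (4*1)/9 = (⅑)*4 = 4/9)
√(-12078 + (-4657 - 1*4270)) + P(-17) = √(-12078 + (-4657 - 1*4270)) + 4/9 = √(-12078 + (-4657 - 4270)) + 4/9 = √(-12078 - 8927) + 4/9 = √(-21005) + 4/9 = I*√21005 + 4/9 = 4/9 + I*√21005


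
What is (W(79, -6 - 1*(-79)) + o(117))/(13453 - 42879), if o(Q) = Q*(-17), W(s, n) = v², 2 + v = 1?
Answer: 994/14713 ≈ 0.067559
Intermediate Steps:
v = -1 (v = -2 + 1 = -1)
W(s, n) = 1 (W(s, n) = (-1)² = 1)
o(Q) = -17*Q
(W(79, -6 - 1*(-79)) + o(117))/(13453 - 42879) = (1 - 17*117)/(13453 - 42879) = (1 - 1989)/(-29426) = -1988*(-1/29426) = 994/14713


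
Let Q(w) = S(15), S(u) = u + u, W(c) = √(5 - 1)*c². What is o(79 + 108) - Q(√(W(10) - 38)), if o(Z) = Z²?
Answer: 34939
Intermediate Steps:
W(c) = 2*c² (W(c) = √4*c² = 2*c²)
S(u) = 2*u
Q(w) = 30 (Q(w) = 2*15 = 30)
o(79 + 108) - Q(√(W(10) - 38)) = (79 + 108)² - 1*30 = 187² - 30 = 34969 - 30 = 34939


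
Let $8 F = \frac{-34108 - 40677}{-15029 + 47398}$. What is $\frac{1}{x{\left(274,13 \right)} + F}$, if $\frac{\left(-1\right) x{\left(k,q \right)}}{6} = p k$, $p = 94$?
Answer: $- \frac{258952}{40017481057} \approx -6.471 \cdot 10^{-6}$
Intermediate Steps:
$x{\left(k,q \right)} = - 564 k$ ($x{\left(k,q \right)} = - 6 \cdot 94 k = - 564 k$)
$F = - \frac{74785}{258952}$ ($F = \frac{\left(-34108 - 40677\right) \frac{1}{-15029 + 47398}}{8} = \frac{\left(-74785\right) \frac{1}{32369}}{8} = \frac{1}{8} \left(- \frac{74785}{32369}\right) = - \frac{74785}{258952} \approx -0.2888$)
$\frac{1}{x{\left(274,13 \right)} + F} = \frac{1}{\left(-564\right) 274 - \frac{74785}{258952}} = \frac{1}{-154536 - \frac{74785}{258952}} = \frac{1}{- \frac{40017481057}{258952}} = - \frac{258952}{40017481057}$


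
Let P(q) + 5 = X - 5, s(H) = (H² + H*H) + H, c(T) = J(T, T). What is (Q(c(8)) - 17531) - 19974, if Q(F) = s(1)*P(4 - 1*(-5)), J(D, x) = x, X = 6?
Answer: -37517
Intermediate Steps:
c(T) = T
s(H) = H + 2*H² (s(H) = (H² + H²) + H = 2*H² + H = H + 2*H²)
P(q) = -4 (P(q) = -5 + (6 - 5) = -5 + 1 = -4)
Q(F) = -12 (Q(F) = (1*(1 + 2*1))*(-4) = (1*(1 + 2))*(-4) = (1*3)*(-4) = 3*(-4) = -12)
(Q(c(8)) - 17531) - 19974 = (-12 - 17531) - 19974 = -17543 - 19974 = -37517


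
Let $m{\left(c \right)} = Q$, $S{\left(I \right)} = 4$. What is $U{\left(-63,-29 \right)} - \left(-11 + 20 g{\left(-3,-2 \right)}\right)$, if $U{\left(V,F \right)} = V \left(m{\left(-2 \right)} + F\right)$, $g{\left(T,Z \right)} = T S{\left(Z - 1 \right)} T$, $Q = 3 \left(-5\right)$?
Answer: $2063$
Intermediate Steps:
$Q = -15$
$m{\left(c \right)} = -15$
$g{\left(T,Z \right)} = 4 T^{2}$ ($g{\left(T,Z \right)} = T 4 T = 4 T T = 4 T^{2}$)
$U{\left(V,F \right)} = V \left(-15 + F\right)$
$U{\left(-63,-29 \right)} - \left(-11 + 20 g{\left(-3,-2 \right)}\right) = - 63 \left(-15 - 29\right) + \left(- 20 \cdot 4 \left(-3\right)^{2} + 11\right) = \left(-63\right) \left(-44\right) + \left(- 20 \cdot 4 \cdot 9 + 11\right) = 2772 + \left(\left(-20\right) 36 + 11\right) = 2772 + \left(-720 + 11\right) = 2772 - 709 = 2063$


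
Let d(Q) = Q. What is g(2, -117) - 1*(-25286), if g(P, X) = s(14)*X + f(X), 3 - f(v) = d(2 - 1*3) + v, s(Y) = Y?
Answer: 23769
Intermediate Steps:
f(v) = 4 - v (f(v) = 3 - ((2 - 1*3) + v) = 3 - ((2 - 3) + v) = 3 - (-1 + v) = 3 + (1 - v) = 4 - v)
g(P, X) = 4 + 13*X (g(P, X) = 14*X + (4 - X) = 4 + 13*X)
g(2, -117) - 1*(-25286) = (4 + 13*(-117)) - 1*(-25286) = (4 - 1521) + 25286 = -1517 + 25286 = 23769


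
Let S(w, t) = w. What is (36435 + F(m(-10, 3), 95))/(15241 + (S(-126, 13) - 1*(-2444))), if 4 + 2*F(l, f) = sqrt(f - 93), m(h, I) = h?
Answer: 36433/17559 + sqrt(2)/35118 ≈ 2.0749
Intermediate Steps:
F(l, f) = -2 + sqrt(-93 + f)/2 (F(l, f) = -2 + sqrt(f - 93)/2 = -2 + sqrt(-93 + f)/2)
(36435 + F(m(-10, 3), 95))/(15241 + (S(-126, 13) - 1*(-2444))) = (36435 + (-2 + sqrt(-93 + 95)/2))/(15241 + (-126 - 1*(-2444))) = (36435 + (-2 + sqrt(2)/2))/(15241 + (-126 + 2444)) = (36433 + sqrt(2)/2)/(15241 + 2318) = (36433 + sqrt(2)/2)/17559 = (36433 + sqrt(2)/2)*(1/17559) = 36433/17559 + sqrt(2)/35118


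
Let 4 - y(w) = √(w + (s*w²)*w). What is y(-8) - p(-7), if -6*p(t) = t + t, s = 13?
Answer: 5/3 - 14*I*√34 ≈ 1.6667 - 81.633*I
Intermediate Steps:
p(t) = -t/3 (p(t) = -(t + t)/6 = -t/3)
y(w) = 4 - √(w + 13*w³) (y(w) = 4 - √(w + (13*w²)*w) = 4 - √(w + 13*w³))
y(-8) - p(-7) = (4 - √(-8 + 13*(-8)³)) - (-1)*(-7)/3 = (4 - √(-8 + 13*(-512))) - 1*7/3 = (4 - √(-8 - 6656)) - 7/3 = (4 - √(-6664)) - 7/3 = (4 - 14*I*√34) - 7/3 = 5/3 - 14*I*√34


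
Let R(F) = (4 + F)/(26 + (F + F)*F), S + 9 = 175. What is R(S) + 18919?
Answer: 521577996/27569 ≈ 18919.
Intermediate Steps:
S = 166 (S = -9 + 175 = 166)
R(F) = (4 + F)/(26 + 2*F²) (R(F) = (4 + F)/(26 + (2*F)*F) = (4 + F)/(26 + 2*F²))
R(S) + 18919 = (4 + 166)/(2*(13 + 166²)) + 18919 = (½)*170/(13 + 27556) + 18919 = (½)*170/27569 + 18919 = (½)*(1/27569)*170 + 18919 = 85/27569 + 18919 = 521577996/27569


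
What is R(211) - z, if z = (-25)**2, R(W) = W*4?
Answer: 219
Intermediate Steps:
R(W) = 4*W
z = 625
R(211) - z = 4*211 - 1*625 = 844 - 625 = 219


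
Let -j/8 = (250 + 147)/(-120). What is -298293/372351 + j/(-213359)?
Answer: -318266755384/397222185045 ≈ -0.80123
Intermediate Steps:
j = 397/15 (j = -8*(250 + 147)/(-120) = -(-1)*397/15 = -8*(-397/120) = 397/15 ≈ 26.467)
-298293/372351 + j/(-213359) = -298293/372351 + (397/15)/(-213359) = -298293*1/372351 + (397/15)*(-1/213359) = -99431/124117 - 397/3200385 = -318266755384/397222185045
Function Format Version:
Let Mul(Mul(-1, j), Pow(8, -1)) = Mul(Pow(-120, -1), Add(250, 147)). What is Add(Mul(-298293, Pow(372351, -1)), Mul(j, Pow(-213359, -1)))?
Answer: Rational(-318266755384, 397222185045) ≈ -0.80123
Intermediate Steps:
j = Rational(397, 15) (j = Mul(-8, Mul(Pow(-120, -1), Add(250, 147))) = Mul(-8, Mul(Rational(-1, 120), 397)) = Mul(-8, Rational(-397, 120)) = Rational(397, 15) ≈ 26.467)
Add(Mul(-298293, Pow(372351, -1)), Mul(j, Pow(-213359, -1))) = Add(Mul(-298293, Pow(372351, -1)), Mul(Rational(397, 15), Pow(-213359, -1))) = Add(Mul(-298293, Rational(1, 372351)), Mul(Rational(397, 15), Rational(-1, 213359))) = Add(Rational(-99431, 124117), Rational(-397, 3200385)) = Rational(-318266755384, 397222185045)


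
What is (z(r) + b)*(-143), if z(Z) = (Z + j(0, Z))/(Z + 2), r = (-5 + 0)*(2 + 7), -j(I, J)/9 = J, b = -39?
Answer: 291291/43 ≈ 6774.2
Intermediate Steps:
j(I, J) = -9*J
r = -45 (r = -5*9 = -45)
z(Z) = -8*Z/(2 + Z) (z(Z) = (Z - 9*Z)/(Z + 2) = (-8*Z)/(2 + Z) = -8*Z/(2 + Z))
(z(r) + b)*(-143) = (-8*(-45)/(2 - 45) - 39)*(-143) = (-8*(-45)/(-43) - 39)*(-143) = (-8*(-45)*(-1/43) - 39)*(-143) = (-360/43 - 39)*(-143) = -2037/43*(-143) = 291291/43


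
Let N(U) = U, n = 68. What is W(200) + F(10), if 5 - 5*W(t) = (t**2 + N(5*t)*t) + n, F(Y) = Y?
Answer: -240013/5 ≈ -48003.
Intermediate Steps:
W(t) = -63/5 - 6*t**2/5 (W(t) = 1 - ((t**2 + (5*t)*t) + 68)/5 = 1 - ((t**2 + 5*t**2) + 68)/5 = 1 - (6*t**2 + 68)/5 = 1 - (68 + 6*t**2)/5 = 1 + (-68/5 - 6*t**2/5) = -63/5 - 6*t**2/5)
W(200) + F(10) = (-63/5 - 6/5*200**2) + 10 = (-63/5 - 6/5*40000) + 10 = (-63/5 - 48000) + 10 = -240063/5 + 10 = -240013/5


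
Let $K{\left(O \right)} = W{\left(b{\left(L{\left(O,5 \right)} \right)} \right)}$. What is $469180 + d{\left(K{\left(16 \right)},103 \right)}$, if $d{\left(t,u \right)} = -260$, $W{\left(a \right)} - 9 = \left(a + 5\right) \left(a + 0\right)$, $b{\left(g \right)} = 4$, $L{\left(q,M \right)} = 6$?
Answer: $468920$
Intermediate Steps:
$W{\left(a \right)} = 9 + a \left(5 + a\right)$ ($W{\left(a \right)} = 9 + \left(a + 5\right) \left(a + 0\right) = 9 + \left(5 + a\right) a = 9 + a \left(5 + a\right)$)
$K{\left(O \right)} = 45$ ($K{\left(O \right)} = 9 + 4^{2} + 5 \cdot 4 = 9 + 16 + 20 = 45$)
$469180 + d{\left(K{\left(16 \right)},103 \right)} = 469180 - 260 = 468920$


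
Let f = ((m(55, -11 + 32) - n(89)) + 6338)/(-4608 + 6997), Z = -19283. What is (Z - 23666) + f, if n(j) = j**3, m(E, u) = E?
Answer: -103303737/2389 ≈ -43241.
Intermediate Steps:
f = -698576/2389 (f = ((55 - 1*89**3) + 6338)/(-4608 + 6997) = ((55 - 1*704969) + 6338)/2389 = ((55 - 704969) + 6338)*(1/2389) = (-704914 + 6338)*(1/2389) = -698576*1/2389 = -698576/2389 ≈ -292.41)
(Z - 23666) + f = (-19283 - 23666) - 698576/2389 = -42949 - 698576/2389 = -103303737/2389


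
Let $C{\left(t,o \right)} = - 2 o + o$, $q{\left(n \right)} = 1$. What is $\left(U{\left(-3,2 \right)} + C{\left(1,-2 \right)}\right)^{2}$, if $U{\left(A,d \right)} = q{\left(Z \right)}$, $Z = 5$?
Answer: $9$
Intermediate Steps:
$U{\left(A,d \right)} = 1$
$C{\left(t,o \right)} = - o$
$\left(U{\left(-3,2 \right)} + C{\left(1,-2 \right)}\right)^{2} = \left(1 - -2\right)^{2} = \left(1 + 2\right)^{2} = 3^{2} = 9$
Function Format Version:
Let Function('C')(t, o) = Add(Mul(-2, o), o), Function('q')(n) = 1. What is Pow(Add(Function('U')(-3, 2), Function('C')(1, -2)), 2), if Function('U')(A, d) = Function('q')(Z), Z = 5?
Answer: 9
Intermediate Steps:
Function('U')(A, d) = 1
Function('C')(t, o) = Mul(-1, o)
Pow(Add(Function('U')(-3, 2), Function('C')(1, -2)), 2) = Pow(Add(1, Mul(-1, -2)), 2) = Pow(Add(1, 2), 2) = Pow(3, 2) = 9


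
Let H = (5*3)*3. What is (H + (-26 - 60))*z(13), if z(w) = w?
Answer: -533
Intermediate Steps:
H = 45 (H = 15*3 = 45)
(H + (-26 - 60))*z(13) = (45 + (-26 - 60))*13 = (45 - 86)*13 = -41*13 = -533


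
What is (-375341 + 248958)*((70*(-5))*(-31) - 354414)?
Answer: 43420649012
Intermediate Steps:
(-375341 + 248958)*((70*(-5))*(-31) - 354414) = -126383*(-350*(-31) - 354414) = -126383*(10850 - 354414) = -126383*(-343564) = 43420649012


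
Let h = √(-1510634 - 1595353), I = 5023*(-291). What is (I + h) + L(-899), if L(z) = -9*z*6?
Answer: -1413147 + I*√3105987 ≈ -1.4131e+6 + 1762.4*I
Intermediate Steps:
I = -1461693
h = I*√3105987 (h = √(-3105987) = I*√3105987 ≈ 1762.4*I)
L(z) = -54*z
(I + h) + L(-899) = (-1461693 + I*√3105987) - 54*(-899) = (-1461693 + I*√3105987) + 48546 = -1413147 + I*√3105987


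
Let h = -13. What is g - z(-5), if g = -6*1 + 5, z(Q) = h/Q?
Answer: -18/5 ≈ -3.6000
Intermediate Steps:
z(Q) = -13/Q
g = -1 (g = -6 + 5 = -1)
g - z(-5) = -1 - (-13)/(-5) = -1 - (-13)*(-1)/5 = -1 - 1*13/5 = -1 - 13/5 = -18/5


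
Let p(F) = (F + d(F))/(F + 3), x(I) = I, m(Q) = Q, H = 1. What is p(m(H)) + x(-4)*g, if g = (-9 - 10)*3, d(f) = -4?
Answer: 909/4 ≈ 227.25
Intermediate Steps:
g = -57 (g = -19*3 = -57)
p(F) = (-4 + F)/(3 + F) (p(F) = (F - 4)/(F + 3) = (-4 + F)/(3 + F))
p(m(H)) + x(-4)*g = (-4 + 1)/(3 + 1) - 4*(-57) = -3/4 + 228 = (¼)*(-3) + 228 = -¾ + 228 = 909/4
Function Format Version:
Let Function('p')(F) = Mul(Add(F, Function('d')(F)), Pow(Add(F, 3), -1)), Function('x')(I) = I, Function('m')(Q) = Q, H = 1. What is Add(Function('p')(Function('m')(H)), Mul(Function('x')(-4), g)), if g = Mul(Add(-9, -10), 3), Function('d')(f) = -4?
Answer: Rational(909, 4) ≈ 227.25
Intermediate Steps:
g = -57 (g = Mul(-19, 3) = -57)
Function('p')(F) = Mul(Pow(Add(3, F), -1), Add(-4, F)) (Function('p')(F) = Mul(Add(F, -4), Pow(Add(F, 3), -1)) = Mul(Add(-4, F), Pow(Add(3, F), -1)) = Mul(Pow(Add(3, F), -1), Add(-4, F)))
Add(Function('p')(Function('m')(H)), Mul(Function('x')(-4), g)) = Add(Mul(Pow(Add(3, 1), -1), Add(-4, 1)), Mul(-4, -57)) = Add(Mul(Pow(4, -1), -3), 228) = Add(Mul(Rational(1, 4), -3), 228) = Add(Rational(-3, 4), 228) = Rational(909, 4)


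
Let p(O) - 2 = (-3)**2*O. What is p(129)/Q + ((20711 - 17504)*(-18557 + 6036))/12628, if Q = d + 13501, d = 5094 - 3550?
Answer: -604114986751/189988260 ≈ -3179.8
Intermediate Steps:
p(O) = 2 + 9*O (p(O) = 2 + (-3)**2*O = 2 + 9*O)
d = 1544
Q = 15045 (Q = 1544 + 13501 = 15045)
p(129)/Q + ((20711 - 17504)*(-18557 + 6036))/12628 = (2 + 9*129)/15045 + ((20711 - 17504)*(-18557 + 6036))/12628 = (2 + 1161)*(1/15045) + (3207*(-12521))*(1/12628) = 1163*(1/15045) - 40154847*1/12628 = 1163/15045 - 40154847/12628 = -604114986751/189988260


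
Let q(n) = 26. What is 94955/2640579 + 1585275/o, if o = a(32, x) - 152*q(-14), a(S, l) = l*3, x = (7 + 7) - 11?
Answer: -4185669466660/10411802997 ≈ -402.01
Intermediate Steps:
x = 3 (x = 14 - 11 = 3)
a(S, l) = 3*l
o = -3943 (o = 3*3 - 152*26 = 9 - 3952 = -3943)
94955/2640579 + 1585275/o = 94955/2640579 + 1585275/(-3943) = 94955*(1/2640579) + 1585275*(-1/3943) = 94955/2640579 - 1585275/3943 = -4185669466660/10411802997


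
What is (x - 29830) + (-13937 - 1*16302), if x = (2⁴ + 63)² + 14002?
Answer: -39826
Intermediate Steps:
x = 20243 (x = (16 + 63)² + 14002 = 79² + 14002 = 6241 + 14002 = 20243)
(x - 29830) + (-13937 - 1*16302) = (20243 - 29830) + (-13937 - 1*16302) = -9587 + (-13937 - 16302) = -9587 - 30239 = -39826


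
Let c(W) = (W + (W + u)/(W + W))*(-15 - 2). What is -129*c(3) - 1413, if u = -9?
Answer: 2973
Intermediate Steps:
c(W) = -17*W - 17*(-9 + W)/(2*W) (c(W) = (W + (W - 9)/(W + W))*(-15 - 2) = (W + (-9 + W)/((2*W)))*(-17) = (W + (-9 + W)*(1/(2*W)))*(-17) = (W + (-9 + W)/(2*W))*(-17) = -17*W - 17*(-9 + W)/(2*W))
-129*c(3) - 1413 = -129*(-17/2 - 17*3 + (153/2)/3) - 1413 = -129*(-17/2 - 51 + (153/2)*(⅓)) - 1413 = -129*(-17/2 - 51 + 51/2) - 1413 = -129*(-34) - 1413 = 4386 - 1413 = 2973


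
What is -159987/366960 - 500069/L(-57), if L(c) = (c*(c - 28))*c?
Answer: 9288167359/6756100560 ≈ 1.3748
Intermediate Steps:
L(c) = c²*(-28 + c) (L(c) = (c*(-28 + c))*c = c²*(-28 + c))
-159987/366960 - 500069/L(-57) = -159987/366960 - 500069*1/(3249*(-28 - 57)) = -159987*1/366960 - 500069/(3249*(-85)) = -53329/122320 - 500069/(-276165) = -53329/122320 - 500069*(-1/276165) = -53329/122320 + 500069/276165 = 9288167359/6756100560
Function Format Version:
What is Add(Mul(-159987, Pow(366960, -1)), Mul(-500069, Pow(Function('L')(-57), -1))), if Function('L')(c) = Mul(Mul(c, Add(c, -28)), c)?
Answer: Rational(9288167359, 6756100560) ≈ 1.3748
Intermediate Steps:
Function('L')(c) = Mul(Pow(c, 2), Add(-28, c)) (Function('L')(c) = Mul(Mul(c, Add(-28, c)), c) = Mul(Pow(c, 2), Add(-28, c)))
Add(Mul(-159987, Pow(366960, -1)), Mul(-500069, Pow(Function('L')(-57), -1))) = Add(Mul(-159987, Pow(366960, -1)), Mul(-500069, Pow(Mul(Pow(-57, 2), Add(-28, -57)), -1))) = Add(Mul(-159987, Rational(1, 366960)), Mul(-500069, Pow(Mul(3249, -85), -1))) = Add(Rational(-53329, 122320), Mul(-500069, Pow(-276165, -1))) = Add(Rational(-53329, 122320), Mul(-500069, Rational(-1, 276165))) = Add(Rational(-53329, 122320), Rational(500069, 276165)) = Rational(9288167359, 6756100560)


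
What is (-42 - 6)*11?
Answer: -528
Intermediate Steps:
(-42 - 6)*11 = -48*11 = -528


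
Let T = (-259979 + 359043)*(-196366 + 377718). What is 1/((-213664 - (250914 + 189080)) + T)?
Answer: 1/17964800870 ≈ 5.5664e-11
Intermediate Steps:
T = 17965454528 (T = 99064*181352 = 17965454528)
1/((-213664 - (250914 + 189080)) + T) = 1/((-213664 - (250914 + 189080)) + 17965454528) = 1/((-213664 - 1*439994) + 17965454528) = 1/((-213664 - 439994) + 17965454528) = 1/(-653658 + 17965454528) = 1/17964800870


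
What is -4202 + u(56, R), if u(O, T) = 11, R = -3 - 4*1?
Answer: -4191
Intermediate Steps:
R = -7 (R = -3 - 4 = -7)
-4202 + u(56, R) = -4202 + 11 = -4191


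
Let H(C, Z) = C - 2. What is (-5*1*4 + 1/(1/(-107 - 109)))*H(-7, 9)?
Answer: 2124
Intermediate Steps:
H(C, Z) = -2 + C
(-5*1*4 + 1/(1/(-107 - 109)))*H(-7, 9) = (-5*1*4 + 1/(1/(-107 - 109)))*(-2 - 7) = (-5*4 + 1/(1/(-216)))*(-9) = (-20 + 1/(-1/216))*(-9) = (-20 - 216)*(-9) = -236*(-9) = 2124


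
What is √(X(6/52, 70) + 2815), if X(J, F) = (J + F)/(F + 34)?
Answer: √7613583/52 ≈ 53.063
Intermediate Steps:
X(J, F) = (F + J)/(34 + F)
√(X(6/52, 70) + 2815) = √((70 + 6/52)/(34 + 70) + 2815) = √((70 + 6*(1/52))/104 + 2815) = √((70 + 3/26)/104 + 2815) = √((1/104)*(1823/26) + 2815) = √(1823/2704 + 2815) = √(7613583/2704) = √7613583/52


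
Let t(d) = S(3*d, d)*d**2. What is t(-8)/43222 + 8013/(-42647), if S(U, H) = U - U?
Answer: -8013/42647 ≈ -0.18789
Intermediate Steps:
S(U, H) = 0
t(d) = 0 (t(d) = 0*d**2 = 0)
t(-8)/43222 + 8013/(-42647) = 0/43222 + 8013/(-42647) = 0*(1/43222) + 8013*(-1/42647) = 0 - 8013/42647 = -8013/42647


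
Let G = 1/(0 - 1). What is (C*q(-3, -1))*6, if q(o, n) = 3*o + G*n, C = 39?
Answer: -1872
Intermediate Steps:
G = -1 (G = 1/(-1) = -1)
q(o, n) = -n + 3*o (q(o, n) = 3*o - n = -n + 3*o)
(C*q(-3, -1))*6 = (39*(-1*(-1) + 3*(-3)))*6 = (39*(1 - 9))*6 = (39*(-8))*6 = -312*6 = -1872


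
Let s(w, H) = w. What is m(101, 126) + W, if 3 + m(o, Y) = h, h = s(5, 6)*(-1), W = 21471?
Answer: 21463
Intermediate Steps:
h = -5 (h = 5*(-1) = -5)
m(o, Y) = -8 (m(o, Y) = -3 - 5 = -8)
m(101, 126) + W = -8 + 21471 = 21463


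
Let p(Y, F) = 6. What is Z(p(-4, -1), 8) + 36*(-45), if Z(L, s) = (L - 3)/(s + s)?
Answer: -25917/16 ≈ -1619.8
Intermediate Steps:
Z(L, s) = (-3 + L)/(2*s) (Z(L, s) = (-3 + L)/((2*s)) = (-3 + L)*(1/(2*s)) = (-3 + L)/(2*s))
Z(p(-4, -1), 8) + 36*(-45) = (1/2)*(-3 + 6)/8 + 36*(-45) = (1/2)*(1/8)*3 - 1620 = 3/16 - 1620 = -25917/16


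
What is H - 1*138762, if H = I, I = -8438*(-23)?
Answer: 55312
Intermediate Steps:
I = 194074
H = 194074
H - 1*138762 = 194074 - 1*138762 = 194074 - 138762 = 55312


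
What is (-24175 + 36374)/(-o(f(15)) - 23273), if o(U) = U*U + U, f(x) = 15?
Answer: -12199/23513 ≈ -0.51882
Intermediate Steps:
o(U) = U + U² (o(U) = U² + U = U + U²)
(-24175 + 36374)/(-o(f(15)) - 23273) = (-24175 + 36374)/(-15*(1 + 15) - 23273) = 12199/(-15*16 - 23273) = 12199/(-1*240 - 23273) = 12199/(-240 - 23273) = 12199/(-23513) = 12199*(-1/23513) = -12199/23513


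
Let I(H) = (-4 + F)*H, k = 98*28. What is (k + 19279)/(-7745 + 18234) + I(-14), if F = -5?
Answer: 1343637/10489 ≈ 128.10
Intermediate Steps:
k = 2744
I(H) = -9*H (I(H) = (-4 - 5)*H = -9*H)
(k + 19279)/(-7745 + 18234) + I(-14) = (2744 + 19279)/(-7745 + 18234) - 9*(-14) = 22023/10489 + 126 = 1343637/10489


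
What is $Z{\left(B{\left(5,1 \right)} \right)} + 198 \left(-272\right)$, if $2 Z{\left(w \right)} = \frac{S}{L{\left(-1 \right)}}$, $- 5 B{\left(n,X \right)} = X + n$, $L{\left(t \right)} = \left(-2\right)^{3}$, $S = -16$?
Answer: $-53855$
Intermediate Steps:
$L{\left(t \right)} = -8$
$B{\left(n,X \right)} = - \frac{X}{5} - \frac{n}{5}$ ($B{\left(n,X \right)} = - \frac{X + n}{5} = - \frac{X}{5} - \frac{n}{5}$)
$Z{\left(w \right)} = 1$ ($Z{\left(w \right)} = \frac{\left(-16\right) \frac{1}{-8}}{2} = \frac{\left(-16\right) \left(- \frac{1}{8}\right)}{2} = \frac{1}{2} \cdot 2 = 1$)
$Z{\left(B{\left(5,1 \right)} \right)} + 198 \left(-272\right) = 1 + 198 \left(-272\right) = 1 - 53856 = -53855$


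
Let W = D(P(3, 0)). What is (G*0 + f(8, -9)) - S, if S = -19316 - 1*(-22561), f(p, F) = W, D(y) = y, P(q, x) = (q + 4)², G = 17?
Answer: -3196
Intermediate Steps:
P(q, x) = (4 + q)²
W = 49 (W = (4 + 3)² = 7² = 49)
f(p, F) = 49
S = 3245 (S = -19316 + 22561 = 3245)
(G*0 + f(8, -9)) - S = (17*0 + 49) - 1*3245 = (0 + 49) - 3245 = 49 - 3245 = -3196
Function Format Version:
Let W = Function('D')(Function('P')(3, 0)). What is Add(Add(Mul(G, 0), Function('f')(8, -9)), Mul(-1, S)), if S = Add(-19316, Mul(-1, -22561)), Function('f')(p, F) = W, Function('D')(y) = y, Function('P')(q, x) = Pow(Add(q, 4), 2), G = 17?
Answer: -3196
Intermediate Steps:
Function('P')(q, x) = Pow(Add(4, q), 2)
W = 49 (W = Pow(Add(4, 3), 2) = Pow(7, 2) = 49)
Function('f')(p, F) = 49
S = 3245 (S = Add(-19316, 22561) = 3245)
Add(Add(Mul(G, 0), Function('f')(8, -9)), Mul(-1, S)) = Add(Add(Mul(17, 0), 49), Mul(-1, 3245)) = Add(Add(0, 49), -3245) = Add(49, -3245) = -3196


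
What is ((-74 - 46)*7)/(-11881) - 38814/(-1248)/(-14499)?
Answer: 2456407091/35830624752 ≈ 0.068556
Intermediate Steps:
((-74 - 46)*7)/(-11881) - 38814/(-1248)/(-14499) = -120*7*(-1/11881) - 38814*(-1/1248)*(-1/14499) = -840*(-1/11881) + (6469/208)*(-1/14499) = 840/11881 - 6469/3015792 = 2456407091/35830624752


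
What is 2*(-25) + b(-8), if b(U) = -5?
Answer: -55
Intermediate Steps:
2*(-25) + b(-8) = 2*(-25) - 5 = -50 - 5 = -55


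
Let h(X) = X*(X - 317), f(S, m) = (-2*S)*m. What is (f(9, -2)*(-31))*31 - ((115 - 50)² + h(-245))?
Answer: -176511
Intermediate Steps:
f(S, m) = -2*S*m
h(X) = X*(-317 + X)
(f(9, -2)*(-31))*31 - ((115 - 50)² + h(-245)) = (-2*9*(-2)*(-31))*31 - ((115 - 50)² - 245*(-317 - 245)) = (36*(-31))*31 - (65² - 245*(-562)) = -1116*31 - (4225 + 137690) = -34596 - 1*141915 = -34596 - 141915 = -176511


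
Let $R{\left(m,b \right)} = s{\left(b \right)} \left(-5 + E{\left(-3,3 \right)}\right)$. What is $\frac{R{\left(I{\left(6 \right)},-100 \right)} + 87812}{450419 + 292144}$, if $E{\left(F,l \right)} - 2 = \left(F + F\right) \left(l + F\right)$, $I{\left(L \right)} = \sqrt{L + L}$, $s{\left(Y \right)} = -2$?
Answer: $\frac{87818}{742563} \approx 0.11826$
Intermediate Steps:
$I{\left(L \right)} = \sqrt{2} \sqrt{L}$ ($I{\left(L \right)} = \sqrt{2 L} = \sqrt{2} \sqrt{L}$)
$E{\left(F,l \right)} = 2 + 2 F \left(F + l\right)$ ($E{\left(F,l \right)} = 2 + \left(F + F\right) \left(l + F\right) = 2 + 2 F \left(F + l\right)$)
$R{\left(m,b \right)} = 6$ ($R{\left(m,b \right)} = - 2 \left(-5 + \left(2 + 2 \left(-3\right)^{2} + 2 \left(-3\right) 3\right)\right) = - 2 \left(-5 + \left(2 + 2 \cdot 9 - 18\right)\right) = - 2 \left(-5 + \left(2 + 18 - 18\right)\right) = - 2 \left(-5 + 2\right) = \left(-2\right) \left(-3\right) = 6$)
$\frac{R{\left(I{\left(6 \right)},-100 \right)} + 87812}{450419 + 292144} = \frac{6 + 87812}{450419 + 292144} = \frac{87818}{742563}$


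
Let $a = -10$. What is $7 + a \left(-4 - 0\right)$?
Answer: $47$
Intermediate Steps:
$7 + a \left(-4 - 0\right) = 7 - 10 \left(-4 - 0\right) = 7 - 10 \left(-4 + 0\right) = 7 - -40 = 7 + 40 = 47$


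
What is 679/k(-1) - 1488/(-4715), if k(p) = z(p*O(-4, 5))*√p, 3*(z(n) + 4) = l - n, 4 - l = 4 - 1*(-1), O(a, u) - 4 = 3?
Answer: 1488/4715 + 679*I/2 ≈ 0.31559 + 339.5*I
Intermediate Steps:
O(a, u) = 7 (O(a, u) = 4 + 3 = 7)
l = -1 (l = 4 - (4 - 1*(-1)) = 4 - (4 + 1) = 4 - 1*5 = 4 - 5 = -1)
z(n) = -13/3 - n/3 (z(n) = -4 + (-1 - n)/3 = -4 + (-⅓ - n/3) = -13/3 - n/3)
k(p) = √p*(-13/3 - 7*p/3) (k(p) = (-13/3 - p*7/3)*√p = (-13/3 - 7*p/3)*√p = √p*(-13/3 - 7*p/3))
679/k(-1) - 1488/(-4715) = 679/((√(-1)*(-13 - 7*(-1))/3)) - 1488/(-4715) = 679/((I*(-13 + 7)/3)) - 1488*(-1/4715) = 679/(((⅓)*I*(-6))) + 1488/4715 = 679/((-2*I)) + 1488/4715 = 679*(I/2) + 1488/4715 = 679*I/2 + 1488/4715 = 1488/4715 + 679*I/2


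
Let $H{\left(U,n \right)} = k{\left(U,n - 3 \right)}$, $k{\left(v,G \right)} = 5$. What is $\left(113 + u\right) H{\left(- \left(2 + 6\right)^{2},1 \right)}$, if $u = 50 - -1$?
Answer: $820$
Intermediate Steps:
$H{\left(U,n \right)} = 5$
$u = 51$ ($u = 50 + 1 = 51$)
$\left(113 + u\right) H{\left(- \left(2 + 6\right)^{2},1 \right)} = \left(113 + 51\right) 5 = 164 \cdot 5 = 820$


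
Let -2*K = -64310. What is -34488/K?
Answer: -34488/32155 ≈ -1.0726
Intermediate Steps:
K = 32155 (K = -1/2*(-64310) = 32155)
-34488/K = -34488/32155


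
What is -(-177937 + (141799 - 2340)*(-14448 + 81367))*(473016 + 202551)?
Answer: -6304579648827228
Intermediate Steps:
-(-177937 + (141799 - 2340)*(-14448 + 81367))*(473016 + 202551) = -(-177937 + 139459*66919)*675567 = -(-177937 + 9332456821)*675567 = -9332278884*675567 = -1*6304579648827228 = -6304579648827228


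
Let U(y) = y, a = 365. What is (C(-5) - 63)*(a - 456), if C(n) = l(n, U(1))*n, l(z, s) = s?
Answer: 6188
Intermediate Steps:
C(n) = n (C(n) = 1*n = n)
(C(-5) - 63)*(a - 456) = (-5 - 63)*(365 - 456) = -68*(-91) = 6188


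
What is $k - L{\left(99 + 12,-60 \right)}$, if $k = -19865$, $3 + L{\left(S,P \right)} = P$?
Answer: $-19802$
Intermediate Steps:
$L{\left(S,P \right)} = -3 + P$
$k - L{\left(99 + 12,-60 \right)} = -19865 - \left(-3 - 60\right) = -19865 - -63 = -19865 + 63 = -19802$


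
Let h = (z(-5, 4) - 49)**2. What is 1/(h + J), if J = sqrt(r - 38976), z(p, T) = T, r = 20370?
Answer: 675/1373077 - I*sqrt(18606)/4119231 ≈ 0.0004916 - 3.3114e-5*I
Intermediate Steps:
J = I*sqrt(18606) (J = sqrt(20370 - 38976) = sqrt(-18606) = I*sqrt(18606) ≈ 136.4*I)
h = 2025 (h = (4 - 49)**2 = (-45)**2 = 2025)
1/(h + J) = 1/(2025 + I*sqrt(18606))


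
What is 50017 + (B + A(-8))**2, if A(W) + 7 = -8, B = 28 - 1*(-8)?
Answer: 50458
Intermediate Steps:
B = 36 (B = 28 + 8 = 36)
A(W) = -15 (A(W) = -7 - 8 = -15)
50017 + (B + A(-8))**2 = 50017 + (36 - 15)**2 = 50017 + 21**2 = 50017 + 441 = 50458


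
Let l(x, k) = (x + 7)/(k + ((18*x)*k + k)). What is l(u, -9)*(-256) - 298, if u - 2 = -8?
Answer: -142274/477 ≈ -298.27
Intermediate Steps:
u = -6 (u = 2 - 8 = -6)
l(x, k) = (7 + x)/(2*k + 18*k*x) (l(x, k) = (7 + x)/(k + (18*k*x + k)) = (7 + x)/(k + (k + 18*k*x)) = (7 + x)/(2*k + 18*k*x))
l(u, -9)*(-256) - 298 = ((1/2)*(7 - 6)/(-9*(1 + 9*(-6))))*(-256) - 298 = ((1/2)*(-1/9)*1/(1 - 54))*(-256) - 298 = ((1/2)*(-1/9)*1/(-53))*(-256) - 298 = ((1/2)*(-1/9)*(-1/53)*1)*(-256) - 298 = (1/954)*(-256) - 298 = -128/477 - 298 = -142274/477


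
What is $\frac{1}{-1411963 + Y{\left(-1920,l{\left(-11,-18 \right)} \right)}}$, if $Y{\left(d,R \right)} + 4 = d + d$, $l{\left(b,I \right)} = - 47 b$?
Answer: $- \frac{1}{1415807} \approx -7.0631 \cdot 10^{-7}$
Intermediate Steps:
$Y{\left(d,R \right)} = -4 + 2 d$ ($Y{\left(d,R \right)} = -4 + \left(d + d\right) = -4 + 2 d$)
$\frac{1}{-1411963 + Y{\left(-1920,l{\left(-11,-18 \right)} \right)}} = \frac{1}{-1411963 + \left(-4 + 2 \left(-1920\right)\right)} = \frac{1}{-1411963 - 3844} = \frac{1}{-1415807} = - \frac{1}{1415807}$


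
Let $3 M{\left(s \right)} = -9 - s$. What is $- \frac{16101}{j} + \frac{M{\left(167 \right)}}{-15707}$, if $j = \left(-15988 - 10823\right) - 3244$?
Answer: $\frac{763984901}{1416221655} \approx 0.53945$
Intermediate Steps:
$M{\left(s \right)} = -3 - \frac{s}{3}$ ($M{\left(s \right)} = \frac{-9 - s}{3} = -3 - \frac{s}{3}$)
$j = -30055$ ($j = -26811 - 3244 = -30055$)
$- \frac{16101}{j} + \frac{M{\left(167 \right)}}{-15707} = - \frac{16101}{-30055} + \frac{-3 - \frac{167}{3}}{-15707} = \left(-16101\right) \left(- \frac{1}{30055}\right) + \left(-3 - \frac{167}{3}\right) \left(- \frac{1}{15707}\right) = \frac{16101}{30055} - - \frac{176}{47121} = \frac{16101}{30055} + \frac{176}{47121} = \frac{763984901}{1416221655}$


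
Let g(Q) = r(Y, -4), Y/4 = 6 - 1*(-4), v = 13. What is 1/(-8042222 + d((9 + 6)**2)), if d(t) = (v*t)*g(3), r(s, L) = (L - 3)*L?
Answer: -1/7960322 ≈ -1.2562e-7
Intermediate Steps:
Y = 40 (Y = 4*(6 - 1*(-4)) = 4*(6 + 4) = 4*10 = 40)
r(s, L) = L*(-3 + L) (r(s, L) = (-3 + L)*L = L*(-3 + L))
g(Q) = 28 (g(Q) = -4*(-3 - 4) = -4*(-7) = 28)
d(t) = 364*t (d(t) = (13*t)*28 = 364*t)
1/(-8042222 + d((9 + 6)**2)) = 1/(-8042222 + 364*(9 + 6)**2) = 1/(-8042222 + 364*15**2) = 1/(-8042222 + 364*225) = 1/(-8042222 + 81900) = 1/(-7960322) = -1/7960322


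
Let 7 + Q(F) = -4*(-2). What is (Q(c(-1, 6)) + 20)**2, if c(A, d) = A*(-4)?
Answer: 441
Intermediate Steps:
c(A, d) = -4*A
Q(F) = 1 (Q(F) = -7 - 4*(-2) = -7 + 8 = 1)
(Q(c(-1, 6)) + 20)**2 = (1 + 20)**2 = 21**2 = 441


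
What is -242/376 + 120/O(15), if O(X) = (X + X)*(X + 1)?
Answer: -37/94 ≈ -0.39362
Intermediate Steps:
O(X) = 2*X*(1 + X) (O(X) = (2*X)*(1 + X) = 2*X*(1 + X))
-242/376 + 120/O(15) = -242/376 + 120/((2*15*(1 + 15))) = -242*1/376 + 120/((2*15*16)) = -121/188 + 120/480 = -121/188 + 120*(1/480) = -121/188 + 1/4 = -37/94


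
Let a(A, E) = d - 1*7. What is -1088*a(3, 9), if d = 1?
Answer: 6528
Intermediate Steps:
a(A, E) = -6 (a(A, E) = 1 - 1*7 = 1 - 7 = -6)
-1088*a(3, 9) = -1088*(-6) = 6528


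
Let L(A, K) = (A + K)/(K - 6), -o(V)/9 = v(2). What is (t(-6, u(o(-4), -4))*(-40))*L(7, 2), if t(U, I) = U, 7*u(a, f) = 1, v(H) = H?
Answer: -540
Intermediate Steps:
o(V) = -18 (o(V) = -9*2 = -18)
u(a, f) = ⅐ (u(a, f) = (⅐)*1 = ⅐)
L(A, K) = (A + K)/(-6 + K)
(t(-6, u(o(-4), -4))*(-40))*L(7, 2) = (-6*(-40))*((7 + 2)/(-6 + 2)) = 240*(9/(-4)) = 240*(-¼*9) = 240*(-9/4) = -540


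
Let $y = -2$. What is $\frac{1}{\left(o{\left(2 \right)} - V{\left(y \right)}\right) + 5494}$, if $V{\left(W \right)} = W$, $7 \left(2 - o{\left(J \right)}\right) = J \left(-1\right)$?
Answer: $\frac{7}{38488} \approx 0.00018187$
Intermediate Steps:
$o{\left(J \right)} = 2 + \frac{J}{7}$ ($o{\left(J \right)} = 2 - \frac{J \left(-1\right)}{7} = 2 - \frac{\left(-1\right) J}{7} = 2 + \frac{J}{7}$)
$\frac{1}{\left(o{\left(2 \right)} - V{\left(y \right)}\right) + 5494} = \frac{1}{\left(\left(2 + \frac{1}{7} \cdot 2\right) - -2\right) + 5494} = \frac{1}{\left(\left(2 + \frac{2}{7}\right) + 2\right) + 5494} = \frac{1}{\left(\frac{16}{7} + 2\right) + 5494} = \frac{1}{\frac{30}{7} + 5494} = \frac{1}{\frac{38488}{7}} = \frac{7}{38488}$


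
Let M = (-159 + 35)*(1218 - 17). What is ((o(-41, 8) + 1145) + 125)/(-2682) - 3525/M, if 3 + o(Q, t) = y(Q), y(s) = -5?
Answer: -89244019/199707084 ≈ -0.44687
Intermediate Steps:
o(Q, t) = -8 (o(Q, t) = -3 - 5 = -8)
M = -148924 (M = -124*1201 = -148924)
((o(-41, 8) + 1145) + 125)/(-2682) - 3525/M = ((-8 + 1145) + 125)/(-2682) - 3525/(-148924) = (1137 + 125)*(-1/2682) - 3525*(-1/148924) = 1262*(-1/2682) + 3525/148924 = -631/1341 + 3525/148924 = -89244019/199707084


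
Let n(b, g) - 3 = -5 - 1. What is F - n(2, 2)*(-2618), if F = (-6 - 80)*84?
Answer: -15078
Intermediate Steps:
n(b, g) = -3 (n(b, g) = 3 + (-5 - 1) = 3 - 6 = -3)
F = -7224 (F = -86*84 = -7224)
F - n(2, 2)*(-2618) = -7224 - (-3)*(-2618) = -7224 - 1*7854 = -7224 - 7854 = -15078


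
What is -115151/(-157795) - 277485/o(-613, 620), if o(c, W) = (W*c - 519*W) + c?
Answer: 41557970326/36947857045 ≈ 1.1248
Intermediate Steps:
o(c, W) = c - 519*W + W*c (o(c, W) = (-519*W + W*c) + c = c - 519*W + W*c)
-115151/(-157795) - 277485/o(-613, 620) = -115151/(-157795) - 277485/(-613 - 519*620 + 620*(-613)) = -115151*(-1/157795) - 277485/(-613 - 321780 - 380060) = 115151/157795 - 277485/(-702453) = 115151/157795 - 277485*(-1/702453) = 115151/157795 + 92495/234151 = 41557970326/36947857045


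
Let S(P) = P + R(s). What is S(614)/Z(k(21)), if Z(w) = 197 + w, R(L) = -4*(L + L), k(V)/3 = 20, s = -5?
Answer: 654/257 ≈ 2.5447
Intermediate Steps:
k(V) = 60 (k(V) = 3*20 = 60)
R(L) = -8*L
S(P) = 40 + P (S(P) = P - 8*(-5) = P + 40 = 40 + P)
S(614)/Z(k(21)) = (40 + 614)/(197 + 60) = 654/257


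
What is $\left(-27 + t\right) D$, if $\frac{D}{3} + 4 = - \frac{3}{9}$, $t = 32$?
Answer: $-65$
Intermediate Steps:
$D = -13$ ($D = -12 + 3 \left(- \frac{3}{9}\right) = -12 + 3 \left(\left(-3\right) \frac{1}{9}\right) = -12 + 3 \left(- \frac{1}{3}\right) = -12 - 1 = -13$)
$\left(-27 + t\right) D = \left(-27 + 32\right) \left(-13\right) = 5 \left(-13\right) = -65$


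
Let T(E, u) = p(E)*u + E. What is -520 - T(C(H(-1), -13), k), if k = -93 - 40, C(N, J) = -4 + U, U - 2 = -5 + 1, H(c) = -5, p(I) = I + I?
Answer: -2110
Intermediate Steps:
p(I) = 2*I
U = -2 (U = 2 + (-5 + 1) = 2 - 4 = -2)
C(N, J) = -6 (C(N, J) = -4 - 2 = -6)
k = -133
T(E, u) = E + 2*E*u (T(E, u) = (2*E)*u + E = 2*E*u + E = E + 2*E*u)
-520 - T(C(H(-1), -13), k) = -520 - (-6)*(1 + 2*(-133)) = -520 - (-6)*(1 - 266) = -520 - (-6)*(-265) = -520 - 1*1590 = -520 - 1590 = -2110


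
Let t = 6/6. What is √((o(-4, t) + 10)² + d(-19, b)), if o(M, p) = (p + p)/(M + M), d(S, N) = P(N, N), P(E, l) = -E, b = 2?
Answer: √1489/4 ≈ 9.6469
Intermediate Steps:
d(S, N) = -N
t = 1 (t = 6*(⅙) = 1)
o(M, p) = p/M (o(M, p) = (2*p)/((2*M)) = (2*p)*(1/(2*M)) = p/M)
√((o(-4, t) + 10)² + d(-19, b)) = √((1/(-4) + 10)² - 1*2) = √((1*(-¼) + 10)² - 2) = √((-¼ + 10)² - 2) = √((39/4)² - 2) = √(1521/16 - 2) = √(1489/16) = √1489/4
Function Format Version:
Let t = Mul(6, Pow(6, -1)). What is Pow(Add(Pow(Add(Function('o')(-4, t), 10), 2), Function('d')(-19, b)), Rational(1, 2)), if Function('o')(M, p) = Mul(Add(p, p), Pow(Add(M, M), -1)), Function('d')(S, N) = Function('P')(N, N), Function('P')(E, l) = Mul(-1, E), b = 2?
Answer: Mul(Rational(1, 4), Pow(1489, Rational(1, 2))) ≈ 9.6469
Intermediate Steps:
Function('d')(S, N) = Mul(-1, N)
t = 1 (t = Mul(6, Rational(1, 6)) = 1)
Function('o')(M, p) = Mul(p, Pow(M, -1)) (Function('o')(M, p) = Mul(Mul(2, p), Pow(Mul(2, M), -1)) = Mul(Mul(2, p), Mul(Rational(1, 2), Pow(M, -1))) = Mul(p, Pow(M, -1)))
Pow(Add(Pow(Add(Function('o')(-4, t), 10), 2), Function('d')(-19, b)), Rational(1, 2)) = Pow(Add(Pow(Add(Mul(1, Pow(-4, -1)), 10), 2), Mul(-1, 2)), Rational(1, 2)) = Pow(Add(Pow(Add(Mul(1, Rational(-1, 4)), 10), 2), -2), Rational(1, 2)) = Pow(Add(Pow(Add(Rational(-1, 4), 10), 2), -2), Rational(1, 2)) = Pow(Add(Pow(Rational(39, 4), 2), -2), Rational(1, 2)) = Pow(Add(Rational(1521, 16), -2), Rational(1, 2)) = Pow(Rational(1489, 16), Rational(1, 2)) = Mul(Rational(1, 4), Pow(1489, Rational(1, 2)))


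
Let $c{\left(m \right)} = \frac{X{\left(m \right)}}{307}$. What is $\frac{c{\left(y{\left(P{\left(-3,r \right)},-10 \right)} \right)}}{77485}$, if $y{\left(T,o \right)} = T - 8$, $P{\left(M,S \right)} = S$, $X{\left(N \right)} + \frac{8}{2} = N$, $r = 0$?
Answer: $- \frac{12}{23787895} \approx -5.0446 \cdot 10^{-7}$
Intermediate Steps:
$X{\left(N \right)} = -4 + N$
$y{\left(T,o \right)} = -8 + T$
$c{\left(m \right)} = - \frac{4}{307} + \frac{m}{307}$ ($c{\left(m \right)} = \frac{-4 + m}{307} = \left(-4 + m\right) \frac{1}{307} = - \frac{4}{307} + \frac{m}{307}$)
$\frac{c{\left(y{\left(P{\left(-3,r \right)},-10 \right)} \right)}}{77485} = \frac{- \frac{4}{307} + \frac{-8 + 0}{307}}{77485} = \left(- \frac{4}{307} + \frac{1}{307} \left(-8\right)\right) \frac{1}{77485} = \left(- \frac{4}{307} - \frac{8}{307}\right) \frac{1}{77485} = \left(- \frac{12}{307}\right) \frac{1}{77485} = - \frac{12}{23787895}$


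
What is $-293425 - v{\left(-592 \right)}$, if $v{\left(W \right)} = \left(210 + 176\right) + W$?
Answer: $-293219$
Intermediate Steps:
$v{\left(W \right)} = 386 + W$
$-293425 - v{\left(-592 \right)} = -293425 - \left(386 - 592\right) = -293425 - -206 = -293425 + 206 = -293219$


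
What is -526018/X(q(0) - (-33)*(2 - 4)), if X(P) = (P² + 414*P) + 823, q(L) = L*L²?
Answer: 526018/22145 ≈ 23.753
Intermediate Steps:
q(L) = L³
X(P) = 823 + P² + 414*P
-526018/X(q(0) - (-33)*(2 - 4)) = -526018/(823 + (0³ - (-33)*(2 - 4))² + 414*(0³ - (-33)*(2 - 4))) = -526018/(823 + (0 - (-33)*(-2))² + 414*(0 - (-33)*(-2))) = -526018/(823 + (0 - 11*6)² + 414*(0 - 11*6)) = -526018/(823 + (0 - 66)² + 414*(0 - 66)) = -526018/(823 + (-66)² + 414*(-66)) = -526018/(823 + 4356 - 27324) = -526018/(-22145) = -526018*(-1/22145) = 526018/22145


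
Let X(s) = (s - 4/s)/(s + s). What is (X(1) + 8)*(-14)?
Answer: -91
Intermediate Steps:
X(s) = (s - 4/s)/(2*s) (X(s) = (s - 4/s)/((2*s)) = (s - 4/s)*(1/(2*s)) = (s - 4/s)/(2*s))
(X(1) + 8)*(-14) = ((½ - 2/1²) + 8)*(-14) = ((½ - 2*1) + 8)*(-14) = ((½ - 2) + 8)*(-14) = (-3/2 + 8)*(-14) = (13/2)*(-14) = -91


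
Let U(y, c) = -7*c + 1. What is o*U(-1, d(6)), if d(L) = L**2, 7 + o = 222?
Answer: -53965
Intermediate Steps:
o = 215 (o = -7 + 222 = 215)
U(y, c) = 1 - 7*c
o*U(-1, d(6)) = 215*(1 - 7*6**2) = 215*(1 - 7*36) = 215*(1 - 252) = 215*(-251) = -53965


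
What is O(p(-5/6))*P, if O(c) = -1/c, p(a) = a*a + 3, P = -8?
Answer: 288/133 ≈ 2.1654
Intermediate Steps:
p(a) = 3 + a**2 (p(a) = a**2 + 3 = 3 + a**2)
O(p(-5/6))*P = -1/(3 + (-5/6)**2)*(-8) = -1/(3 + 25/36)*(-8) = -1/133/36*(-8) = -1*36/133*(-8) = -36/133*(-8) = 288/133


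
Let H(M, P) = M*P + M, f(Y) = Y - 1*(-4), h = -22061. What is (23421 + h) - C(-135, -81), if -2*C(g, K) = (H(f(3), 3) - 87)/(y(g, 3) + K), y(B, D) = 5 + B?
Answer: 573979/422 ≈ 1360.1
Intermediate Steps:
f(Y) = 4 + Y (f(Y) = Y + 4 = 4 + Y)
H(M, P) = M + M*P
C(g, K) = 59/(2*(5 + K + g)) (C(g, K) = -((4 + 3)*(1 + 3) - 87)/(2*((5 + g) + K)) = -(7*4 - 87)/(2*(5 + K + g)) = -(28 - 87)/(2*(5 + K + g)) = -(-59)/(2*(5 + K + g)) = 59/(2*(5 + K + g)))
(23421 + h) - C(-135, -81) = (23421 - 22061) - 59/(2*(5 - 81 - 135)) = 1360 - 59/(2*(-211)) = 1360 - 59*(-1)/(2*211) = 1360 - 1*(-59/422) = 1360 + 59/422 = 573979/422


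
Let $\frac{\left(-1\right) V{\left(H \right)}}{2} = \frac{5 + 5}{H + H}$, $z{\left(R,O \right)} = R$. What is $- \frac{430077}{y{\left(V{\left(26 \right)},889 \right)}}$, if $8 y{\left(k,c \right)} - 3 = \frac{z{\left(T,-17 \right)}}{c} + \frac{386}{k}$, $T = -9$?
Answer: $\frac{1911692265}{555964} \approx 3438.5$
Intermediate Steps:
$V{\left(H \right)} = - \frac{10}{H}$ ($V{\left(H \right)} = - 2 \frac{5 + 5}{H + H} = - 2 \frac{10}{2 H} = - 2 \cdot 10 \frac{1}{2 H} = - 2 \frac{5}{H} = - \frac{10}{H}$)
$y{\left(k,c \right)} = \frac{3}{8} - \frac{9}{8 c} + \frac{193}{4 k}$ ($y{\left(k,c \right)} = \frac{3}{8} + \frac{- \frac{9}{c} + \frac{386}{k}}{8} = \frac{3}{8} + \left(- \frac{9}{8 c} + \frac{193}{4 k}\right) = \frac{3}{8} - \frac{9}{8 c} + \frac{193}{4 k}$)
$- \frac{430077}{y{\left(V{\left(26 \right)},889 \right)}} = - \frac{430077}{\frac{3}{8} - \frac{9}{8 \cdot 889} + \frac{193}{4 \left(- \frac{10}{26}\right)}} = - \frac{430077}{\frac{3}{8} - \frac{9}{7112} + \frac{193}{4 \left(\left(-10\right) \frac{1}{26}\right)}} = - \frac{430077}{\frac{3}{8} - \frac{9}{7112} + \frac{193}{4 \left(- \frac{5}{13}\right)}} = - \frac{430077}{\frac{3}{8} - \frac{9}{7112} + \frac{193}{4} \left(- \frac{13}{5}\right)} = - \frac{430077}{\frac{3}{8} - \frac{9}{7112} - \frac{2509}{20}} = - \frac{430077}{- \frac{555964}{4445}} = \left(-430077\right) \left(- \frac{4445}{555964}\right) = \frac{1911692265}{555964}$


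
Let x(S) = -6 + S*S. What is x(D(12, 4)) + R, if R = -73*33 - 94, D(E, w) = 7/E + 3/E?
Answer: -90299/36 ≈ -2508.3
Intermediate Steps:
D(E, w) = 10/E
x(S) = -6 + S**2
R = -2503 (R = -2409 - 94 = -2503)
x(D(12, 4)) + R = (-6 + (10/12)**2) - 2503 = (-6 + (10*(1/12))**2) - 2503 = (-6 + (5/6)**2) - 2503 = (-6 + 25/36) - 2503 = -191/36 - 2503 = -90299/36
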